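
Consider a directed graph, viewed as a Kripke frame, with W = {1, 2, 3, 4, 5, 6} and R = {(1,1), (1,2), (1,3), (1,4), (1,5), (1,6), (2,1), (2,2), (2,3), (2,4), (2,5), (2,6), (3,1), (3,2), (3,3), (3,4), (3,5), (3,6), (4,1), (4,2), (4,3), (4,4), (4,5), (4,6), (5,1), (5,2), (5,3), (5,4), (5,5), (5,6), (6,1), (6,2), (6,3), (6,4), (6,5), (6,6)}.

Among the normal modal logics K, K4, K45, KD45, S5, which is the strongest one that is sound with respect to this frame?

S5

Transitive (axiom 4): yes — every two-step R-path is closed by a direct edge.
Euclidean (axiom 5): yes — any two successors of a common world are R-related.
Serial (axiom D): yes — every world has a successor (e.g. 1 R 1).
Reflexive (axiom T): yes — every world is R-related to itself.
So F validates K, K4, K45, KD45, S5. The strongest is S5.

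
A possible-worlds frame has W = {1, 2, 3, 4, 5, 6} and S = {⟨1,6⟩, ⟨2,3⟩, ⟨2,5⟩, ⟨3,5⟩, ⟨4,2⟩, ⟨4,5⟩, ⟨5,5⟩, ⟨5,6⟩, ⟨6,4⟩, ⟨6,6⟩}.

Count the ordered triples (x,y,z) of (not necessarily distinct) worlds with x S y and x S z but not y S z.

Enumerating: (2,3,3), (2,5,3), (4,2,2), (4,5,2), (5,6,5), (6,4,4), (6,4,6).

7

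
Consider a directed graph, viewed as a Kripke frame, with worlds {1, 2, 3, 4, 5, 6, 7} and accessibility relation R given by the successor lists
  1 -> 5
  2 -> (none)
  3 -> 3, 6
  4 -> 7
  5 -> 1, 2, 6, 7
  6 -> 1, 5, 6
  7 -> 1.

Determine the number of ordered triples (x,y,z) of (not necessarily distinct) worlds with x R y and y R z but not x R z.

12

Enumerating: (1,5,1), (1,5,2), (1,5,6), (1,5,7), (3,6,1), (3,6,5), (4,7,1), (5,1,5), (5,6,5), (6,5,2), (6,5,7), (7,1,5).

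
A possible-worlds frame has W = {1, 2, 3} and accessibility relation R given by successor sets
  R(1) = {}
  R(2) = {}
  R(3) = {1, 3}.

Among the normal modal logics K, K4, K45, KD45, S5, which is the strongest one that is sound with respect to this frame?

Transitive (axiom 4): yes — every two-step R-path is closed by a direct edge.
Euclidean (axiom 5): no — 3 R 1 and 3 R 1, but not 1 R 1.
Serial (axiom D): no — 1 has no R-successor.
Reflexive (axiom T): no — 1 is not related to itself.
So F validates K, K4; K45 would additionally require R to be Euclidean. The strongest is K4.

K4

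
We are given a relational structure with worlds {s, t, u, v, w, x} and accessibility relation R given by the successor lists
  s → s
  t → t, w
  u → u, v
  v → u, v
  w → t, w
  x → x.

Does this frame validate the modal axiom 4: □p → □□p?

Yes

By correspondence theory, 4 is valid on a frame iff R is transitive.
Transitive: yes — every two-step R-path is closed by a direct edge.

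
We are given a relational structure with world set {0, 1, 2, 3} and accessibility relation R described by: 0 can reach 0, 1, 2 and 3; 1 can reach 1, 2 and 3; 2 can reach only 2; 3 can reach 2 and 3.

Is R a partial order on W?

Yes

Reflexive: yes — every world is R-related to itself.
Transitive: yes — every two-step R-path is closed by a direct edge.
Antisymmetric: yes — no distinct pair is related both ways.
So R is a partial order.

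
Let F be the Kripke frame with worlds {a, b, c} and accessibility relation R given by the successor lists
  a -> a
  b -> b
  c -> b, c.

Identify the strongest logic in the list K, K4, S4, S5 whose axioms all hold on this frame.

Transitive (axiom 4): yes — every two-step R-path is closed by a direct edge.
Reflexive (axiom T): yes — every world is R-related to itself.
Euclidean (axiom 5): no — c R b and c R c, but not b R c.
So F validates K, K4, S4; S5 would additionally require R to be Euclidean. The strongest is S4.

S4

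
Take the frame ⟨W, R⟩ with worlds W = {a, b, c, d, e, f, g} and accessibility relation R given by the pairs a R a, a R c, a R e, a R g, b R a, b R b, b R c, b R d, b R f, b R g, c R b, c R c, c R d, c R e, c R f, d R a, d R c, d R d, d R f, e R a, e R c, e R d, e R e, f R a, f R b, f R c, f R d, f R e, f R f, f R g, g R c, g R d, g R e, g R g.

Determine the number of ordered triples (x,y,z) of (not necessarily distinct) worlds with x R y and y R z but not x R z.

Enumerating: (a,c,b), (a,c,d), (a,c,f), (a,e,d), (a,g,d), (b,a,e), (b,c,e), (b,f,e), (b,g,e), (c,b,a), (c,b,g), (c,d,a), … and 19 more.
Total: 31.

31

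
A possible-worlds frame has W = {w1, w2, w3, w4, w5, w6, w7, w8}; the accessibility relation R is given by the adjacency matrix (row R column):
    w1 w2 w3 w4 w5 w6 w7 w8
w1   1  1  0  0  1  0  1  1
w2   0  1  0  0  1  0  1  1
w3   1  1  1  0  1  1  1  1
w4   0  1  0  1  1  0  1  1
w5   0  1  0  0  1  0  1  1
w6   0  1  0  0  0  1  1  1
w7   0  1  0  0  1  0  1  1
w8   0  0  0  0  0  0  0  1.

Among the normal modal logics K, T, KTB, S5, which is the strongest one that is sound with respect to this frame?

Reflexive (axiom T): yes — every world is R-related to itself.
Symmetric (axiom B): no — w1 R w2 but not w2 R w1.
Euclidean (axiom 5): no — w1 R w8 and w1 R w2, but not w8 R w2.
So F validates K, T; KTB would additionally require R to be symmetric. The strongest is T.

T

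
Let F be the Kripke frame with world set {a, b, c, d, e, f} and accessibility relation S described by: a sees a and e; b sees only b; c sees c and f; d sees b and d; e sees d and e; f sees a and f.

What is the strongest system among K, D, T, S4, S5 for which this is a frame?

Serial (axiom D): yes — every world has a successor (e.g. a S a).
Reflexive (axiom T): yes — every world is S-related to itself.
Transitive (axiom 4): no — a S e and e S d, but not a S d.
Euclidean (axiom 5): no — a S e and a S a, but not e S a.
So F validates K, D, T; S4 would additionally require S to be transitive. The strongest is T.

T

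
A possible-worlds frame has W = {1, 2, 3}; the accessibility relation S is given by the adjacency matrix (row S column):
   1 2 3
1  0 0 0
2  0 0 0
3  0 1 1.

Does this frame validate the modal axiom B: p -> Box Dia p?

No

The schema B characterises exactly the symmetric frames.
Symmetric: no — 3 S 2 but not 2 S 3.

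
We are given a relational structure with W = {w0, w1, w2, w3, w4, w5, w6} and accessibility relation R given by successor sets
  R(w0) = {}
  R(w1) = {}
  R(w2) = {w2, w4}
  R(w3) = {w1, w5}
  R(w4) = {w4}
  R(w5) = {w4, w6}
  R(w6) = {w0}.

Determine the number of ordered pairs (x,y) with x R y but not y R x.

6

Enumerating: (w2,w4), (w3,w1), (w3,w5), (w5,w4), (w5,w6), (w6,w0).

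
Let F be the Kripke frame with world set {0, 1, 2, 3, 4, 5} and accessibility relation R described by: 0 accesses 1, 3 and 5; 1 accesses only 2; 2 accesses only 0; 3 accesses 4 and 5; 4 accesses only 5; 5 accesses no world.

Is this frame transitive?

No

Transitive: no — 0 R 1 and 1 R 2, but not 0 R 2.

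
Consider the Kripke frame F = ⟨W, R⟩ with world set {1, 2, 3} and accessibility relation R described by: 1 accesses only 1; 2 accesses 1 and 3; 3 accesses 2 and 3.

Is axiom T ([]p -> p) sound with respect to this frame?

The schema T characterises exactly the reflexive frames.
Reflexive: no — 2 is not related to itself.

No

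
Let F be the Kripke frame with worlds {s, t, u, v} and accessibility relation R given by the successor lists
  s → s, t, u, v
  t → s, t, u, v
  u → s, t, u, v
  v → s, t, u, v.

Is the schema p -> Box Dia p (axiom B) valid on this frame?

By correspondence theory, B is valid on a frame iff R is symmetric.
Symmetric: yes — every pair in R has its reverse in R.

Yes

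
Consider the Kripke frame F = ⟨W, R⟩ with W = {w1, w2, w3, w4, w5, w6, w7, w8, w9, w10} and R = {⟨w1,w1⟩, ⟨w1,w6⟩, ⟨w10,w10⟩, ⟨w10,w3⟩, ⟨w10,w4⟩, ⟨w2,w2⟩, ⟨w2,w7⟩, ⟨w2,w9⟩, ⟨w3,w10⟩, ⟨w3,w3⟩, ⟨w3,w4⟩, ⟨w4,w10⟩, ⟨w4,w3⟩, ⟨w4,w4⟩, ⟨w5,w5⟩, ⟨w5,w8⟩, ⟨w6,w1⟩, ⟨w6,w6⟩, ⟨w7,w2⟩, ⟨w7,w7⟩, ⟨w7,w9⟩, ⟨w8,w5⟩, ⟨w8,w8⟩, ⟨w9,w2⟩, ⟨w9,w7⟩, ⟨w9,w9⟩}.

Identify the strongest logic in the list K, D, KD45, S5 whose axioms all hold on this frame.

Serial (axiom D): yes — every world has a successor (e.g. w1 R w1).
Euclidean (axiom 5): yes — any two successors of a common world are R-related.
Transitive (axiom 4): yes — every two-step R-path is closed by a direct edge.
Reflexive (axiom T): yes — every world is R-related to itself.
So F validates K, D, KD45, S5. The strongest is S5.

S5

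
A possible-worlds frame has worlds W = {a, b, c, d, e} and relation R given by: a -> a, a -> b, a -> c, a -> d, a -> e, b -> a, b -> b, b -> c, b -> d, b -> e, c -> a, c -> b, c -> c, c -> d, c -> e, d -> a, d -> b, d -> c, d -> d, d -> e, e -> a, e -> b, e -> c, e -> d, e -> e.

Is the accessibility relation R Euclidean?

Yes

Euclidean: yes — any two successors of a common world are R-related.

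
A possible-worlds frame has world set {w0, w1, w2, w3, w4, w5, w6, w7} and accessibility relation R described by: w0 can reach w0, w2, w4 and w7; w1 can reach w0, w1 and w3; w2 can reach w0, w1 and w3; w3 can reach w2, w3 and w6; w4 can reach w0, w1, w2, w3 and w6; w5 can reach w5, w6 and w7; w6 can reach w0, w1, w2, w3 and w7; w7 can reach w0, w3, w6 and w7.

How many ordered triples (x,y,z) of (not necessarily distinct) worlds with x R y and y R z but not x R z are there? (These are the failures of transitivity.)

39

Enumerating: (w0,w2,w1), (w0,w2,w3), (w0,w4,w1), (w0,w4,w3), (w0,w4,w6), (w0,w7,w3), (w0,w7,w6), (w1,w0,w2), (w1,w0,w4), (w1,w0,w7), (w1,w3,w2), (w1,w3,w6), … and 27 more.
Total: 39.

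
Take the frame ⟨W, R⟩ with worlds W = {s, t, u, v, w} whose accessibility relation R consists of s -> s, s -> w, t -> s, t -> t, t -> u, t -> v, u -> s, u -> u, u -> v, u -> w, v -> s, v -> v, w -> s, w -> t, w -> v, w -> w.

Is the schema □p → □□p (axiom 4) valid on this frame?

The schema 4 characterises exactly the transitive frames.
Transitive: no — s R w and w R t, but not s R t.

No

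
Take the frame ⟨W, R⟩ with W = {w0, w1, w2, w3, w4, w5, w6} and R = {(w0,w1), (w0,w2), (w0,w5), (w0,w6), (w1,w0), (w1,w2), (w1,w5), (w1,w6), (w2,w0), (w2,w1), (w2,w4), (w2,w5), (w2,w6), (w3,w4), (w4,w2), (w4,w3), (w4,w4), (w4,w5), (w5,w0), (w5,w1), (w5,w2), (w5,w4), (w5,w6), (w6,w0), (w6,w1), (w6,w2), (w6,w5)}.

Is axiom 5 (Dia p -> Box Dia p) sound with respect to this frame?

No

The schema 5 characterises exactly the Euclidean frames.
Euclidean: no — w2 R w0 and w2 R w4, but not w0 R w4.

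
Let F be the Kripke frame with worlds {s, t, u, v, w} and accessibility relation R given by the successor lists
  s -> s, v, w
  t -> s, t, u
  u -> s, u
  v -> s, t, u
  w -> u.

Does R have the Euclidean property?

Euclidean: no — s R v and s R w, but not v R w.

No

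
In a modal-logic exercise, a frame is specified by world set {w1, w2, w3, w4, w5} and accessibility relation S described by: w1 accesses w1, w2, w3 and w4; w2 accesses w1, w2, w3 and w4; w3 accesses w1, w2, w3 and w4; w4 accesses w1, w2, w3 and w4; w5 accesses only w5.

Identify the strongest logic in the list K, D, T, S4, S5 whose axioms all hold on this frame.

Serial (axiom D): yes — every world has a successor (e.g. w1 S w1).
Reflexive (axiom T): yes — every world is S-related to itself.
Transitive (axiom 4): yes — every two-step S-path is closed by a direct edge.
Euclidean (axiom 5): yes — any two successors of a common world are S-related.
So F validates K, D, T, S4, S5. The strongest is S5.

S5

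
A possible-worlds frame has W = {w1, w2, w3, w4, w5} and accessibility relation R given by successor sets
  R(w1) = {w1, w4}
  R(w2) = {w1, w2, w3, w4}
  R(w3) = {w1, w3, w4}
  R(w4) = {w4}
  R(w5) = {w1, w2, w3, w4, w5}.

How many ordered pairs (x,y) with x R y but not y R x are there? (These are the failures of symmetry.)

Enumerating: (w1,w4), (w2,w1), (w2,w3), (w2,w4), (w3,w1), (w3,w4), (w5,w1), (w5,w2), (w5,w3), (w5,w4).

10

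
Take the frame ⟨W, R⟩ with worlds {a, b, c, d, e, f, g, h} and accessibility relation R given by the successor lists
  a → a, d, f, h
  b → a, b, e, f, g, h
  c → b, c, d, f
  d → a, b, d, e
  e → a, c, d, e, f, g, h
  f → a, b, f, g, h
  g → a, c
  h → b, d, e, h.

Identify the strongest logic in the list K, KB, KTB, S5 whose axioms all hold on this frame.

Symmetric (axiom B): no — a R h but not h R a.
Reflexive (axiom T): no — g is not related to itself.
Euclidean (axiom 5): no — a R d and a R f, but not d R f.
So F validates K; KB would additionally require R to be symmetric. The strongest is K.

K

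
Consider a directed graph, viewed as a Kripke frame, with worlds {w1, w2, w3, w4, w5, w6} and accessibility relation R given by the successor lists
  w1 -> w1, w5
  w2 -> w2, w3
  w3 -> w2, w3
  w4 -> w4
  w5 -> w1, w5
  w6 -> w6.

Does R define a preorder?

Yes

Reflexive: yes — every world is R-related to itself.
Transitive: yes — every two-step R-path is closed by a direct edge.
So R is a preorder.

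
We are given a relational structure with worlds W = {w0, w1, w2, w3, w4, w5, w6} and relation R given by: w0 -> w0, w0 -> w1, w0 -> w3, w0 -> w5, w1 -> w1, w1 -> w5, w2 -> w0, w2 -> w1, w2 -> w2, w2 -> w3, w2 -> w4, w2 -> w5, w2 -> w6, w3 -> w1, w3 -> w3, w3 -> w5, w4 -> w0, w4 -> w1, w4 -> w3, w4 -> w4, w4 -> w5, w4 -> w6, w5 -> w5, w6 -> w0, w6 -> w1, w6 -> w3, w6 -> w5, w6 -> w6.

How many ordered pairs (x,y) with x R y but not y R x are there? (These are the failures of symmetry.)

21

Enumerating: (w0,w1), (w0,w3), (w0,w5), (w1,w5), (w2,w0), (w2,w1), (w2,w3), (w2,w4), (w2,w5), (w2,w6), (w3,w1), (w3,w5), … and 9 more.
Total: 21.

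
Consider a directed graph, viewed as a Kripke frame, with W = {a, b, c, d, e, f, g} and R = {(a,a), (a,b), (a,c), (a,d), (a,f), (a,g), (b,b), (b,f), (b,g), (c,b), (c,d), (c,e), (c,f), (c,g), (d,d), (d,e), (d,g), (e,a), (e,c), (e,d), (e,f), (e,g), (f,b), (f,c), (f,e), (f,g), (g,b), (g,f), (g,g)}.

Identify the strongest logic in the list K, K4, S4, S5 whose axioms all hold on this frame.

Transitive (axiom 4): no — a R c and c R e, but not a R e.
Reflexive (axiom T): no — c is not related to itself.
Euclidean (axiom 5): no — a R b and a R c, but not b R c.
So F validates K; K4 would additionally require R to be transitive. The strongest is K.

K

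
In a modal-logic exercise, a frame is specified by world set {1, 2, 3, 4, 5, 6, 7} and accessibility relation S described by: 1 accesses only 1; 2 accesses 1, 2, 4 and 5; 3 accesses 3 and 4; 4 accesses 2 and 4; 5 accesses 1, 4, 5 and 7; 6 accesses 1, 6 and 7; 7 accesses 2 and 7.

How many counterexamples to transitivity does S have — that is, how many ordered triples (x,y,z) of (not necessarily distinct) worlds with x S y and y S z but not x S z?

Enumerating: (2,5,7), (3,4,2), (4,2,1), (4,2,5), (5,4,2), (5,7,2), (6,7,2), (7,2,1), (7,2,4), (7,2,5).

10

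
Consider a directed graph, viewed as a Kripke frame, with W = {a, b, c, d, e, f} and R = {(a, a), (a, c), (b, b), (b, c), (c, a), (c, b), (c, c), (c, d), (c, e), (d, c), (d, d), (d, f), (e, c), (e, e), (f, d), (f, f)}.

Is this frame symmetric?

Symmetric: yes — every pair in R has its reverse in R.

Yes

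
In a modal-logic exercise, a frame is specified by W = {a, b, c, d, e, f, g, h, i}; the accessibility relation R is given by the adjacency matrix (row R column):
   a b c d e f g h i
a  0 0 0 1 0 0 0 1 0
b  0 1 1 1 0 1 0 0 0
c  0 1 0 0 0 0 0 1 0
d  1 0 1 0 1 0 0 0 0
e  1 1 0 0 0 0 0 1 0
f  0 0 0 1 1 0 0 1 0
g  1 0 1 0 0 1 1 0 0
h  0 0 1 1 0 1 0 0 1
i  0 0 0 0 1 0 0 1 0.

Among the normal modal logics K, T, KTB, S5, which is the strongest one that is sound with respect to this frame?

Reflexive (axiom T): no — a is not related to itself.
Symmetric (axiom B): no — a R h but not h R a.
Euclidean (axiom 5): no — a R d and a R h, but not d R h.
So F validates K; T would additionally require R to be reflexive. The strongest is K.

K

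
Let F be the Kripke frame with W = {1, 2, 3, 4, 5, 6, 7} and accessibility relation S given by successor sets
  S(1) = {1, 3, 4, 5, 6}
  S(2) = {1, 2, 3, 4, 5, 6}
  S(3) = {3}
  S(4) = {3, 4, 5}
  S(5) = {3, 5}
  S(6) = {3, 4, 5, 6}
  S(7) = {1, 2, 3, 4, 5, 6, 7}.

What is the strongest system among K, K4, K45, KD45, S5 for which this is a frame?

Transitive (axiom 4): yes — every two-step S-path is closed by a direct edge.
Euclidean (axiom 5): no — 1 S 3 and 1 S 4, but not 3 S 4.
Serial (axiom D): yes — every world has a successor (e.g. 1 S 1).
Reflexive (axiom T): yes — every world is S-related to itself.
So F validates K, K4; K45 would additionally require S to be Euclidean. The strongest is K4.

K4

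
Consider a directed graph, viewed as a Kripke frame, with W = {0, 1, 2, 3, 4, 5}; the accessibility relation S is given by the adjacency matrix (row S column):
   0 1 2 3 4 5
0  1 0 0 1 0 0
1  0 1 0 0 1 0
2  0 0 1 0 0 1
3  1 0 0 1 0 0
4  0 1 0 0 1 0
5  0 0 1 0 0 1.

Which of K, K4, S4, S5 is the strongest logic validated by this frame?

S5

Transitive (axiom 4): yes — every two-step S-path is closed by a direct edge.
Reflexive (axiom T): yes — every world is S-related to itself.
Euclidean (axiom 5): yes — any two successors of a common world are S-related.
So F validates K, K4, S4, S5. The strongest is S5.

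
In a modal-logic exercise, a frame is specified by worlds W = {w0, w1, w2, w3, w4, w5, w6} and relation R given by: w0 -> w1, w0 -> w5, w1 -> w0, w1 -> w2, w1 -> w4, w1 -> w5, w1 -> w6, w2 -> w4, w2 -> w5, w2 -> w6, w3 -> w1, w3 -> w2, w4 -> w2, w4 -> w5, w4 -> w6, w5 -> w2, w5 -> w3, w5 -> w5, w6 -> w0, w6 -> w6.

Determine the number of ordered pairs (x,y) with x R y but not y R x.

12

Enumerating: (w0,w5), (w1,w2), (w1,w4), (w1,w5), (w1,w6), (w2,w6), (w3,w1), (w3,w2), (w4,w5), (w4,w6), (w5,w3), (w6,w0).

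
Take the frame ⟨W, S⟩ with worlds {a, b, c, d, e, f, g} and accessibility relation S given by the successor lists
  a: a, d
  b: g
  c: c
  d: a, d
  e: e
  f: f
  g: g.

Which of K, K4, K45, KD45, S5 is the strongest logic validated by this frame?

Transitive (axiom 4): yes — every two-step S-path is closed by a direct edge.
Euclidean (axiom 5): yes — any two successors of a common world are S-related.
Serial (axiom D): yes — every world has a successor (e.g. a S a).
Reflexive (axiom T): no — b is not related to itself.
So F validates K, K4, K45, KD45; S5 would additionally require S to be reflexive. The strongest is KD45.

KD45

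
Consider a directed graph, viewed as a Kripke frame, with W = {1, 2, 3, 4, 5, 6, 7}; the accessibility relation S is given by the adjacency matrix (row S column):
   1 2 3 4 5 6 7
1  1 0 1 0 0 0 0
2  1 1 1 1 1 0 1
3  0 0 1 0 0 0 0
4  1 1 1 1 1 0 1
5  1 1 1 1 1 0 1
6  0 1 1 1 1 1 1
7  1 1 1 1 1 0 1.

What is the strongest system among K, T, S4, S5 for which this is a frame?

Reflexive (axiom T): yes — every world is S-related to itself.
Transitive (axiom 4): no — 6 S 2 and 2 S 1, but not 6 S 1.
Euclidean (axiom 5): no — 2 S 1 and 2 S 4, but not 1 S 4.
So F validates K, T; S4 would additionally require S to be transitive. The strongest is T.

T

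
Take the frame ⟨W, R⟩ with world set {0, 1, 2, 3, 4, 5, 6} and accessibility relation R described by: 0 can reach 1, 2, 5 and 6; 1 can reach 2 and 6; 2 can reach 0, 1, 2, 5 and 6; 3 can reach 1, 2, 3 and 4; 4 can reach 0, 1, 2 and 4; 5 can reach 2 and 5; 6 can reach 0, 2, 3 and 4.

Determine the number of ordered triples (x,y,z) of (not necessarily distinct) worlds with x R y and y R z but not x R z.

33

Enumerating: (0,2,0), (0,6,0), (0,6,3), (0,6,4), (1,2,0), (1,2,1), (1,2,5), (1,6,0), (1,6,3), (1,6,4), (2,6,3), (2,6,4), … and 21 more.
Total: 33.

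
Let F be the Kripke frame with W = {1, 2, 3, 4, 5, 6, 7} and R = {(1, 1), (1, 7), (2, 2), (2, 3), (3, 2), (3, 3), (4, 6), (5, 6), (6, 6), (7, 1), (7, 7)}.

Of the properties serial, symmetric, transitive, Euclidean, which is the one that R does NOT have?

symmetric

Serial: yes — every world has a successor (e.g. 1 R 1).
Symmetric: no — 4 R 6 but not 6 R 4.
Transitive: yes — every two-step R-path is closed by a direct edge.
Euclidean: yes — any two successors of a common world are R-related.
Only symmetric fails.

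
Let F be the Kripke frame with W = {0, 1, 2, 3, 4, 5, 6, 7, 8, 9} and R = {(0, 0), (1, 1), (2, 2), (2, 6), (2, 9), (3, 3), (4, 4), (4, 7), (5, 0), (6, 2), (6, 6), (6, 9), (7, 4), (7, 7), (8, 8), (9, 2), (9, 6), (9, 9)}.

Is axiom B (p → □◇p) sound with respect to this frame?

The schema B characterises exactly the symmetric frames.
Symmetric: no — 5 R 0 but not 0 R 5.

No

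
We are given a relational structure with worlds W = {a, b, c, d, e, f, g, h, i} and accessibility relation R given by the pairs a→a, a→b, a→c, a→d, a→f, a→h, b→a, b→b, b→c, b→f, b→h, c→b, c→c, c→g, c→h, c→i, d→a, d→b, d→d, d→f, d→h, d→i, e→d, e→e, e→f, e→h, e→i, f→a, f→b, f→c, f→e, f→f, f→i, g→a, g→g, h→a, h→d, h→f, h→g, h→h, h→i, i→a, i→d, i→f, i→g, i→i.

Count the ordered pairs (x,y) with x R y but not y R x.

Enumerating: (a,c), (b,h), (c,g), (c,h), (c,i), (d,b), (d,f), (e,d), (e,h), (e,i), (f,c), (g,a), (h,f), (h,g), (h,i), (i,a), (i,g).

17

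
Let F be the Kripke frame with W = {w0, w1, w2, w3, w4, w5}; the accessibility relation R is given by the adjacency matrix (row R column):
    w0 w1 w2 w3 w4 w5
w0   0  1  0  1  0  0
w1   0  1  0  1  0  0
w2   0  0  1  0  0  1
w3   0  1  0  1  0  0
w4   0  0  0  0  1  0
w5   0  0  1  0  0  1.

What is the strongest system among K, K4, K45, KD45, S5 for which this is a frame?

KD45

Transitive (axiom 4): yes — every two-step R-path is closed by a direct edge.
Euclidean (axiom 5): yes — any two successors of a common world are R-related.
Serial (axiom D): yes — every world has a successor (e.g. w0 R w1).
Reflexive (axiom T): no — w0 is not related to itself.
So F validates K, K4, K45, KD45; S5 would additionally require R to be reflexive. The strongest is KD45.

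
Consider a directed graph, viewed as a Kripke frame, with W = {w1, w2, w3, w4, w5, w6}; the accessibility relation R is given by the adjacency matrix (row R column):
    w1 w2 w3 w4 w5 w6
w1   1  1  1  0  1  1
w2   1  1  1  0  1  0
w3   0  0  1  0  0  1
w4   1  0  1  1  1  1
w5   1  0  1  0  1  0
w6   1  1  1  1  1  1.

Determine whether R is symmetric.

No

Symmetric: no — w1 R w3 but not w3 R w1.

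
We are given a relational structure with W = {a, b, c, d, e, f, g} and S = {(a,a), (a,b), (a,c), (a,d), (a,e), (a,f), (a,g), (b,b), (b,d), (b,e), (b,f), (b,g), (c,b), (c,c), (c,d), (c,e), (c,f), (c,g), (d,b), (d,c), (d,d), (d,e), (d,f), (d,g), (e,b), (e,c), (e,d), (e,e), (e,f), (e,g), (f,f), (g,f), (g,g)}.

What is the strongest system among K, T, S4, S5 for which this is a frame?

Reflexive (axiom T): yes — every world is S-related to itself.
Transitive (axiom 4): no — b S d and d S c, but not b S c.
Euclidean (axiom 5): no — a S b and a S c, but not b S c.
So F validates K, T; S4 would additionally require S to be transitive. The strongest is T.

T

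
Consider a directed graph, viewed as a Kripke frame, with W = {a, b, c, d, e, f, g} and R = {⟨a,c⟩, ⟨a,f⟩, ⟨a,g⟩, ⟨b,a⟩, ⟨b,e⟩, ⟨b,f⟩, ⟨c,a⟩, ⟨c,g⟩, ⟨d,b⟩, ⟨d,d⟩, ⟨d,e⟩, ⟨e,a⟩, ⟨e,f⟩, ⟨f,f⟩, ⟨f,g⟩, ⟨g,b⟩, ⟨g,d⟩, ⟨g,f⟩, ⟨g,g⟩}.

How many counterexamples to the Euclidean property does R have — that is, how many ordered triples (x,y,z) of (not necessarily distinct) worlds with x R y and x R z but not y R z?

25

Enumerating: (a,c,c), (a,c,f), (a,f,c), (a,g,c), (b,a,a), (b,a,e), (b,e,e), (b,f,a), (b,f,e), (c,a,a), (c,g,a), (d,b,b), … and 13 more.
Total: 25.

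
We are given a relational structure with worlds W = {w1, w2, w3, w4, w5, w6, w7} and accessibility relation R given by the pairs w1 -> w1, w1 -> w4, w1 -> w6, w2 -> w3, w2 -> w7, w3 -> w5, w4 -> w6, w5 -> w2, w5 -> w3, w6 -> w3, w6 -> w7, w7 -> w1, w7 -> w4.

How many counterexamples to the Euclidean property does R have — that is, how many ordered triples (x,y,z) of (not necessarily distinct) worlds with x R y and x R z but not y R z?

Enumerating: (w1,w4,w1), (w1,w4,w4), (w1,w6,w1), (w1,w6,w4), (w1,w6,w6), (w2,w3,w3), (w2,w3,w7), (w2,w7,w3), (w2,w7,w7), (w3,w5,w5), (w4,w6,w6), (w5,w2,w2), … and 8 more.
Total: 20.

20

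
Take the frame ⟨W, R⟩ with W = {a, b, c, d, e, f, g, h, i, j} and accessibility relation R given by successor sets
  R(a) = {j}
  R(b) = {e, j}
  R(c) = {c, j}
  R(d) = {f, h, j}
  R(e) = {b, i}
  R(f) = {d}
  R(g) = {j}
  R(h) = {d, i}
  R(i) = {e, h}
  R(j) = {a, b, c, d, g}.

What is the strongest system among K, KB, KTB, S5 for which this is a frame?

Symmetric (axiom B): yes — every pair in R has its reverse in R.
Reflexive (axiom T): no — a is not related to itself.
Euclidean (axiom 5): no — b R e and b R j, but not e R j.
So F validates K, KB; KTB would additionally require R to be reflexive. The strongest is KB.

KB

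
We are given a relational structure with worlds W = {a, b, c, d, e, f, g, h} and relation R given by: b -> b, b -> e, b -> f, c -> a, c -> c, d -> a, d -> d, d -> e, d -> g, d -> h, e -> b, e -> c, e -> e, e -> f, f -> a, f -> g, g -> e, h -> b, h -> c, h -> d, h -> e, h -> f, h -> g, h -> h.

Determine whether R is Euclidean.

No

Euclidean: no — b R f and b R e, but not f R e.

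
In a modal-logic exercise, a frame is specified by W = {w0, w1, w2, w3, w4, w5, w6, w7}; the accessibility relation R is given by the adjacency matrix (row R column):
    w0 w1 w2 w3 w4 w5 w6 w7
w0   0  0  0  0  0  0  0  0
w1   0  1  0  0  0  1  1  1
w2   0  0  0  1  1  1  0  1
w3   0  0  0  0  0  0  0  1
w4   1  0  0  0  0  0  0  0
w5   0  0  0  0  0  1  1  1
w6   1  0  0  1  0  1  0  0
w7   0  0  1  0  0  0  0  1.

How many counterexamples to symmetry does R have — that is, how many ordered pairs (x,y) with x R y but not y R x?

11

Enumerating: (w1,w5), (w1,w6), (w1,w7), (w2,w3), (w2,w4), (w2,w5), (w3,w7), (w4,w0), (w5,w7), (w6,w0), (w6,w3).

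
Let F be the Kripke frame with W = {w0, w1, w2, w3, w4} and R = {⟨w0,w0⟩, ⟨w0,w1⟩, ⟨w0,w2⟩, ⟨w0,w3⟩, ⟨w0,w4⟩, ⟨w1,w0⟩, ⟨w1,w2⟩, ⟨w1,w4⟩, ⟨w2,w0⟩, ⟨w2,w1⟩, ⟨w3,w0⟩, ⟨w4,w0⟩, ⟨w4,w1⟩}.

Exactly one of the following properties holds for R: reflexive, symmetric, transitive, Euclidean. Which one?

symmetric

Reflexive: no — w1 is not related to itself.
Symmetric: yes — every pair in R has its reverse in R.
Transitive: no — w1 R w0 and w0 R w3, but not w1 R w3.
Euclidean: no — w0 R w1 and w0 R w3, but not w1 R w3.
Only symmetric holds.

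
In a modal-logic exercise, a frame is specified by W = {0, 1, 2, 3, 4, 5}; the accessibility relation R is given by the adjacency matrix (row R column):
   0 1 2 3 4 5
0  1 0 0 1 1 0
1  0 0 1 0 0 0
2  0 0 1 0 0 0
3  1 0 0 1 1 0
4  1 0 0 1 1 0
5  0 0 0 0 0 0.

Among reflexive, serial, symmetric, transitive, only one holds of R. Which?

Reflexive: no — 1 is not related to itself.
Serial: no — 5 has no R-successor.
Symmetric: no — 1 R 2 but not 2 R 1.
Transitive: yes — every two-step R-path is closed by a direct edge.
Only transitive holds.

transitive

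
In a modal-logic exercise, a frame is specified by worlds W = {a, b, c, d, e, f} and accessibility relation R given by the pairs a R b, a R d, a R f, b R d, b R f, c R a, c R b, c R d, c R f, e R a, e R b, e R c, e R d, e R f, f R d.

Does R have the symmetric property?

Symmetric: no — a R b but not b R a.

No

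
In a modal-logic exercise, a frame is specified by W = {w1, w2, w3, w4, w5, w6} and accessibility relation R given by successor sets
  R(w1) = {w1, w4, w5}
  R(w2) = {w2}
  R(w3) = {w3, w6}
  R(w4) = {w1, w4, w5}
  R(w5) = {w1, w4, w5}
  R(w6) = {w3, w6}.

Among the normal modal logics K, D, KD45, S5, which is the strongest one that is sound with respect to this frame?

Serial (axiom D): yes — every world has a successor (e.g. w1 R w1).
Euclidean (axiom 5): yes — any two successors of a common world are R-related.
Transitive (axiom 4): yes — every two-step R-path is closed by a direct edge.
Reflexive (axiom T): yes — every world is R-related to itself.
So F validates K, D, KD45, S5. The strongest is S5.

S5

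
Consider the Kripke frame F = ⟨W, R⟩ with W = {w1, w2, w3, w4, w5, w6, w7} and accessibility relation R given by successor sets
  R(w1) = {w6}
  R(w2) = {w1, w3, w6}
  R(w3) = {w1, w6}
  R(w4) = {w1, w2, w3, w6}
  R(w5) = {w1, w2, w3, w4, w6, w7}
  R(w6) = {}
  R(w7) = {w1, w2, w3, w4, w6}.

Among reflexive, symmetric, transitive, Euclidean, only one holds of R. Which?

transitive

Reflexive: no — w1 is not related to itself.
Symmetric: no — w1 R w6 but not w6 R w1.
Transitive: yes — every two-step R-path is closed by a direct edge.
Euclidean: no — w2 R w1 and w2 R w3, but not w1 R w3.
Only transitive holds.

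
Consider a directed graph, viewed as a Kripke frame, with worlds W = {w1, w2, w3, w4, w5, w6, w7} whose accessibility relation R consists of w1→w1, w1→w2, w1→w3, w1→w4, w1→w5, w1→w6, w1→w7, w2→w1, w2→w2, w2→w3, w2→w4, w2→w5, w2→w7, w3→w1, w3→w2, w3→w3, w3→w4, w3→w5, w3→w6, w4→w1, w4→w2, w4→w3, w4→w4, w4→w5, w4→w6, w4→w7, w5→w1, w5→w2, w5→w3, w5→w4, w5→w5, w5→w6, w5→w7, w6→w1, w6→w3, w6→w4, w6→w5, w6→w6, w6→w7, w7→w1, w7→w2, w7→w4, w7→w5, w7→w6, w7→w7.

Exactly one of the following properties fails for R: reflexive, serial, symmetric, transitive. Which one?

transitive

Reflexive: yes — every world is R-related to itself.
Serial: yes — every world has a successor (e.g. w1 R w1).
Symmetric: yes — every pair in R has its reverse in R.
Transitive: no — w2 R w1 and w1 R w6, but not w2 R w6.
Only transitive fails.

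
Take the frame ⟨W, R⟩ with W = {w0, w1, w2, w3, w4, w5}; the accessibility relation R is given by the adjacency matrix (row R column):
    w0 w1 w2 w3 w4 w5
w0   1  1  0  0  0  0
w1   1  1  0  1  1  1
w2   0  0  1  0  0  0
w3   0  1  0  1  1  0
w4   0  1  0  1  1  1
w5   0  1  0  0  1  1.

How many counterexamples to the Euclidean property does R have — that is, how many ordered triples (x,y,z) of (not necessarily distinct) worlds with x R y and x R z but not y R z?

10

Enumerating: (w1,w0,w3), (w1,w0,w4), (w1,w0,w5), (w1,w3,w0), (w1,w3,w5), (w1,w4,w0), (w1,w5,w0), (w1,w5,w3), (w4,w3,w5), (w4,w5,w3).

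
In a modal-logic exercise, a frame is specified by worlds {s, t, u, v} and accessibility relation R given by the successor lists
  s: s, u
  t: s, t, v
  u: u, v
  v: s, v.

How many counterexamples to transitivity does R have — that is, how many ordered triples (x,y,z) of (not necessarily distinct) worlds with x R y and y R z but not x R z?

4

Enumerating: (s,u,v), (t,s,u), (u,v,s), (v,s,u).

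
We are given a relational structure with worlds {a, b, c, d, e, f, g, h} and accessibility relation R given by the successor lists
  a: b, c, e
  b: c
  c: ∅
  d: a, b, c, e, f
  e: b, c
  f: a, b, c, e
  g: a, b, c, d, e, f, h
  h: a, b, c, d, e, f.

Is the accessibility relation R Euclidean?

Euclidean: no — a R b and a R e, but not b R e.

No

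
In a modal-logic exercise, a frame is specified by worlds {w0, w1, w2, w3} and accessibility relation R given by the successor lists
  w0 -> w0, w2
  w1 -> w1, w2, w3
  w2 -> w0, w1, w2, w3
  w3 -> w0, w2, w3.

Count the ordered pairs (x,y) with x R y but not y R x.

2

Enumerating: (w1,w3), (w3,w0).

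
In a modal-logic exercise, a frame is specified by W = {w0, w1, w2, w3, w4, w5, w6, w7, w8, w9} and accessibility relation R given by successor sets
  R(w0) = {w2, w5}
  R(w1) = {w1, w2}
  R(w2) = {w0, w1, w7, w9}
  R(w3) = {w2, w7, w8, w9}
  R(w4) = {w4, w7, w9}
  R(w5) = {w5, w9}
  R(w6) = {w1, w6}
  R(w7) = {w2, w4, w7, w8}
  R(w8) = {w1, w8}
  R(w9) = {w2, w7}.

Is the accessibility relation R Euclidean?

Euclidean: no — w0 R w2 and w0 R w5, but not w2 R w5.

No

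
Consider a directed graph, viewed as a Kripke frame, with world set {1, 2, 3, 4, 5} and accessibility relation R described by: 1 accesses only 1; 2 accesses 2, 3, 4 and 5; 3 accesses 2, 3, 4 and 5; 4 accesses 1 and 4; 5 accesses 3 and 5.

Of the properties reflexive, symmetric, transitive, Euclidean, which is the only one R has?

reflexive

Reflexive: yes — every world is R-related to itself.
Symmetric: no — 2 R 4 but not 4 R 2.
Transitive: no — 2 R 4 and 4 R 1, but not 2 R 1.
Euclidean: no — 2 R 4 and 2 R 3, but not 4 R 3.
Only reflexive holds.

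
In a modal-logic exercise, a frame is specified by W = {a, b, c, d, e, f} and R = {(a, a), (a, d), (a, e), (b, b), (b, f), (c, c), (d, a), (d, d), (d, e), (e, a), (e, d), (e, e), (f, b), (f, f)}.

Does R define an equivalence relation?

Reflexive: yes — every world is R-related to itself.
Symmetric: yes — every pair in R has its reverse in R.
Transitive: yes — every two-step R-path is closed by a direct edge.
So R is an equivalence relation.

Yes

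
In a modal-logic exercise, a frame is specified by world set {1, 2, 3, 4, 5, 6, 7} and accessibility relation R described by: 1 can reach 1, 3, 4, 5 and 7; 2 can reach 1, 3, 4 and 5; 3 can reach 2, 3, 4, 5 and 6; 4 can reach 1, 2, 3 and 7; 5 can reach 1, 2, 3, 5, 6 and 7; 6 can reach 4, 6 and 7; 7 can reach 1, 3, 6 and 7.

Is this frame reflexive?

Reflexive: no — 2 is not related to itself.

No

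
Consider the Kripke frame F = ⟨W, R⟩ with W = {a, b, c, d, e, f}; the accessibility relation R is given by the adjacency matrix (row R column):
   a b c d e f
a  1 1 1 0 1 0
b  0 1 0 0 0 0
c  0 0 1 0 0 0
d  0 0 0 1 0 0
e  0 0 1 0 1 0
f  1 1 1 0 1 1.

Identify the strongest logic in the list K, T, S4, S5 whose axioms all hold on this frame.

S4

Reflexive (axiom T): yes — every world is R-related to itself.
Transitive (axiom 4): yes — every two-step R-path is closed by a direct edge.
Euclidean (axiom 5): no — a R b and a R c, but not b R c.
So F validates K, T, S4; S5 would additionally require R to be Euclidean. The strongest is S4.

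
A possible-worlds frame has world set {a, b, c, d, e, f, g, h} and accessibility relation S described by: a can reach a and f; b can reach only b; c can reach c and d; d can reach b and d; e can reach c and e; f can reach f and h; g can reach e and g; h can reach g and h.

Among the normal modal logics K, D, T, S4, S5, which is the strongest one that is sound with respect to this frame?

T

Serial (axiom D): yes — every world has a successor (e.g. a S a).
Reflexive (axiom T): yes — every world is S-related to itself.
Transitive (axiom 4): no — a S f and f S h, but not a S h.
Euclidean (axiom 5): no — a S f and a S a, but not f S a.
So F validates K, D, T; S4 would additionally require S to be transitive. The strongest is T.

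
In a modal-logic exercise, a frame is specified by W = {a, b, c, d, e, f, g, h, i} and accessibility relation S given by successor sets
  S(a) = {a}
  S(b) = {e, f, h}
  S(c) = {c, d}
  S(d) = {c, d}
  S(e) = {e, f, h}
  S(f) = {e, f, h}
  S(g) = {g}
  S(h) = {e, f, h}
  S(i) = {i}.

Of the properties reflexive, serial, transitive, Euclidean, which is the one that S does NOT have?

Reflexive: no — b is not related to itself.
Serial: yes — every world has a successor (e.g. a S a).
Transitive: yes — every two-step S-path is closed by a direct edge.
Euclidean: yes — any two successors of a common world are S-related.
Only reflexive fails.

reflexive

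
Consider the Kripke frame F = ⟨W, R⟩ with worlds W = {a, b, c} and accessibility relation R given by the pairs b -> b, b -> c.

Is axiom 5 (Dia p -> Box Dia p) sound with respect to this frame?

By correspondence theory, 5 is valid on a frame iff R is Euclidean.
Euclidean: no — b R c and b R b, but not c R b.

No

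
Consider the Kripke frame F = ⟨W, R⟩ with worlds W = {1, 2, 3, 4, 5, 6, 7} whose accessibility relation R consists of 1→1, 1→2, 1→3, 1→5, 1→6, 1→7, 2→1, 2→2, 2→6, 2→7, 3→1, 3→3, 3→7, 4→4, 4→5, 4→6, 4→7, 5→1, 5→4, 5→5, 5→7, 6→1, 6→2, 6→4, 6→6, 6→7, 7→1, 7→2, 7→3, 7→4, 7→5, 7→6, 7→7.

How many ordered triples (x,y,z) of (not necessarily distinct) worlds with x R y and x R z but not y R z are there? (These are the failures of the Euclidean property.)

Enumerating: (1,2,3), (1,2,5), (1,3,2), (1,3,5), (1,3,6), (1,5,2), (1,5,3), (1,5,6), (1,6,3), (1,6,5), (4,5,6), (4,6,5), … and 22 more.
Total: 34.

34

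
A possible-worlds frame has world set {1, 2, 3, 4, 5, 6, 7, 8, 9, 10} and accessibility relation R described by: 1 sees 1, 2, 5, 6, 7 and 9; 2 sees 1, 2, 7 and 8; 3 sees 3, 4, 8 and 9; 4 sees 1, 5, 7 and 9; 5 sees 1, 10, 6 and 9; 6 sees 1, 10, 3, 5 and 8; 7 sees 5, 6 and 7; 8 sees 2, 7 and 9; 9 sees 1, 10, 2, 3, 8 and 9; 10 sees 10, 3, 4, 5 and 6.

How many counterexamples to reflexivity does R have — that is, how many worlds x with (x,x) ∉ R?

4

Enumerating: 4, 5, 6, 8.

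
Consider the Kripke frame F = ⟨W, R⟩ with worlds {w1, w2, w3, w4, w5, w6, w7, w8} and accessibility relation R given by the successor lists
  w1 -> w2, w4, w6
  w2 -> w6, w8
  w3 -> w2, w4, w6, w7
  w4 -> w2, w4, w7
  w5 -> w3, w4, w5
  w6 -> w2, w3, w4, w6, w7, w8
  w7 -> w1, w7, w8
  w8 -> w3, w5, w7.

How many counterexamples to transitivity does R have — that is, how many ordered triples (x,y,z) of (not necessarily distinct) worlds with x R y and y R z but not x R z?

Enumerating: (w1,w2,w8), (w1,w4,w7), (w1,w6,w3), (w1,w6,w7), (w1,w6,w8), (w2,w6,w2), (w2,w6,w3), (w2,w6,w4), (w2,w6,w7), (w2,w8,w3), (w2,w8,w5), (w2,w8,w7), … and 27 more.
Total: 39.

39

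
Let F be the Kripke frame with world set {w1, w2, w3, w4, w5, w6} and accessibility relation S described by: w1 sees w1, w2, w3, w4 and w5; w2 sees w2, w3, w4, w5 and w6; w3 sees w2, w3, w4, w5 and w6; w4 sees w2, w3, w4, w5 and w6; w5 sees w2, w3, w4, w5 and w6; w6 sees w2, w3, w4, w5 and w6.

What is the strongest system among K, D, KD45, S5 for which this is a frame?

Serial (axiom D): yes — every world has a successor (e.g. w1 S w1).
Euclidean (axiom 5): no — w1 S w2 and w1 S w1, but not w2 S w1.
Transitive (axiom 4): no — w1 S w2 and w2 S w6, but not w1 S w6.
Reflexive (axiom T): yes — every world is S-related to itself.
So F validates K, D; KD45 would additionally require S to be Euclidean and transitive. The strongest is D.

D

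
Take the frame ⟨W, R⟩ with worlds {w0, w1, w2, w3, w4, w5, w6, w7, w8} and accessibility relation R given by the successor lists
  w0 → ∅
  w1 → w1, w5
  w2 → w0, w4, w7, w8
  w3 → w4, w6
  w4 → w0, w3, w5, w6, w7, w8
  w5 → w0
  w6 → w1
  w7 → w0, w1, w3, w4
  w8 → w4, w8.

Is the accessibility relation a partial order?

Reflexive: no — w0 is not related to itself.
Transitive: no — w1 R w5 and w5 R w0, but not w1 R w0.
Antisymmetric: no — w3 R w4 and w4 R w3 with w3 ≠ w4.
So R is not a partial order.

No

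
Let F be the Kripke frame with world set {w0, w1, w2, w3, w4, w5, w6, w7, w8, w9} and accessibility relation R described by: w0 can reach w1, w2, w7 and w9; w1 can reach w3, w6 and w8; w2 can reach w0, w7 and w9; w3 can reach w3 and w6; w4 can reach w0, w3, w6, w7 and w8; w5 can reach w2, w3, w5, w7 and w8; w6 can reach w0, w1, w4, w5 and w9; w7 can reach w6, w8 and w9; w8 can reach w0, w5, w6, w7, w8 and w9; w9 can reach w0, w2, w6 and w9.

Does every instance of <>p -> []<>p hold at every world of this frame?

No

The schema 5 characterises exactly the Euclidean frames.
Euclidean: no — w0 R w1 and w0 R w2, but not w1 R w2.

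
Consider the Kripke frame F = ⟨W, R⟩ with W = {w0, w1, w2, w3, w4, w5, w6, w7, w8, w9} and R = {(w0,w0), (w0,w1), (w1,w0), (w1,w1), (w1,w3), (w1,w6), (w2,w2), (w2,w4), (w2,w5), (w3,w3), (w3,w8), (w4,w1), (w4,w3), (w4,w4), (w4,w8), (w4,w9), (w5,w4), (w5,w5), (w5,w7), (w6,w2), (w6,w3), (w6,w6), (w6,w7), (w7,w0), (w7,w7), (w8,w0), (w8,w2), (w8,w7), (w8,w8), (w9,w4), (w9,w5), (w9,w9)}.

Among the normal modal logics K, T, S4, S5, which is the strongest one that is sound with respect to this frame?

T

Reflexive (axiom T): yes — every world is R-related to itself.
Transitive (axiom 4): no — w0 R w1 and w1 R w3, but not w0 R w3.
Euclidean (axiom 5): no — w1 R w0 and w1 R w3, but not w0 R w3.
So F validates K, T; S4 would additionally require R to be transitive. The strongest is T.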